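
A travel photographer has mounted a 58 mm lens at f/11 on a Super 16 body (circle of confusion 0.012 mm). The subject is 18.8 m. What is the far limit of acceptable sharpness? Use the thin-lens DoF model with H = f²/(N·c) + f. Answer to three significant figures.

71.1 m

Hyperfocal distance H = f²/(N·c) + f = 58²/(11 × 0.012) + 58 = 3364/0.132 + 58 ≈ 25542.8 mm ≈ 25.54 m.
Far limit Df = s·(H − f)/(H − s) = 18800 × (25542.8 − 58) / (25542.8 − 18800) = 18800 × 25484.8 / 6742.8 ≈ 71055 mm ≈ 71.1 m.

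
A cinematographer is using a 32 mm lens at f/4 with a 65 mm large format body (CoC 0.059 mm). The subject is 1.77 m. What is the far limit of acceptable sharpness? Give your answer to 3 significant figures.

2.95 m

Hyperfocal distance H = f²/(N·c) + f = 32²/(4 × 0.059) + 32 = 1024/0.236 + 32 ≈ 4371.0 mm ≈ 4.371 m.
Far limit Df = s·(H − f)/(H − s) = 1770 × (4371.0 − 32) / (4371.0 − 1770) = 1770 × 4339.0 / 2601.0 ≈ 2952.7 mm ≈ 2.95 m.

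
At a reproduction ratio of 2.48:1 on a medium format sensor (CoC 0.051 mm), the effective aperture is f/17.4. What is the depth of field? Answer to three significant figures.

At magnification m, DoF ≈ 2·N_eff·c/m² = 2 × 17.4 × 0.051 / 2.48² = 1.775 / 6.15 ≈ 0.289 mm.

0.289 mm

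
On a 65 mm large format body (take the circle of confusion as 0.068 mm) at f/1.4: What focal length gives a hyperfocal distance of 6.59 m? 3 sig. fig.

25.0 mm

From H = f²/(N·c) + f, with f ≪ H: f ≈ √(H·N·c) = √(6590 × 1.4 × 0.068) = √627.37 ≈ 25.05 mm.
Exact: f² + N·c·f − N·c·H = 0 ⇒ f = (−N·c + √((N·c)² + 4·N·c·H))/2 = (−0.0952 + √2509.5)/2 ≈ 25.000 mm ≈ 25.0 mm.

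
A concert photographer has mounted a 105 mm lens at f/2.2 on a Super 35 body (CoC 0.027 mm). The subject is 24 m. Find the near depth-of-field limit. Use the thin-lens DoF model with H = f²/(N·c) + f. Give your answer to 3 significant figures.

Hyperfocal distance H = f²/(N·c) + f = 105²/(2.2 × 0.027) + 105 = 11025/0.0594 + 105 ≈ 185711.1 mm ≈ 185.7 m.
Near limit Dn = s·(H − f)/(H + s − 2f) = 24000 × (185711.1 − 105) / (185711.1 + 24000 − 2 × 105) = 24000 × 185606.1 / 209501.1 ≈ 21263 mm ≈ 21.3 m.

21.3 m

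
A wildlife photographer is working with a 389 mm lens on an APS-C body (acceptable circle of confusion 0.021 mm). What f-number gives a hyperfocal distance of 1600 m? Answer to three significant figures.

f/4.50

Rearrange H = f²/(N·c) + f for N: N = f² / ((H − f)·c).
N = 389² / ((1600000 − 389) × 0.021) = 151321 / 33592 ≈ 4.50.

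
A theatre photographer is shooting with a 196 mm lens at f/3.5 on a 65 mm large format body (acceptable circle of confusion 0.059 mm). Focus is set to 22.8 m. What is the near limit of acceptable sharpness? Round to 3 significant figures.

Hyperfocal distance H = f²/(N·c) + f = 196²/(3.5 × 0.059) + 196 = 38416/0.2065 + 196 ≈ 186229.9 mm ≈ 186.2 m.
Near limit Dn = s·(H − f)/(H + s − 2f) = 22800 × (186229.9 − 196) / (186229.9 + 22800 − 2 × 196) = 22800 × 186033.9 / 208637.9 ≈ 20330 mm ≈ 20.3 m.

20.3 m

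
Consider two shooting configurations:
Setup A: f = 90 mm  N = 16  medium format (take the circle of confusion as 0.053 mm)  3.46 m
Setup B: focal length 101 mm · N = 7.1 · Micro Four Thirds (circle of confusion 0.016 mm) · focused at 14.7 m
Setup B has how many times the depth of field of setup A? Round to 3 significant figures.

Setup A: H = 90²/(16×0.053) + 90 ≈ 9641.9 mm; DoF = Df − Dn = 5346.2 − 2557.6 ≈ 2788.6 mm.
Setup B: H = 101²/(7.1×0.016) + 101 ≈ 89898.5 mm; DoF = Df − Dn = 17553.8 − 12644.3 ≈ 4909.5 mm.
Ratio = 4909.5 / 2788.6 ≈ 1.76.

1.76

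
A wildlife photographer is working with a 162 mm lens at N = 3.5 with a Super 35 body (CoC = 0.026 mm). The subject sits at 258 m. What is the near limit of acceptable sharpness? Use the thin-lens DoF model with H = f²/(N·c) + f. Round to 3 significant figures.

Hyperfocal distance H = f²/(N·c) + f = 162²/(3.5 × 0.026) + 162 = 26244/0.091 + 162 ≈ 288557.6 mm ≈ 288.6 m.
Near limit Dn = s·(H − f)/(H + s − 2f) = 258000 × (288557.6 − 162) / (288557.6 + 258000 − 2 × 162) = 258000 × 288395.6 / 546233.6 ≈ 136217 mm ≈ 136 m.

136 m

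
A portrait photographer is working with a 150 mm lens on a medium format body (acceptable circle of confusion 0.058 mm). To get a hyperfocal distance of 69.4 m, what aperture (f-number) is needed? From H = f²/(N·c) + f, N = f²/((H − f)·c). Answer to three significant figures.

Rearrange H = f²/(N·c) + f for N: N = f² / ((H − f)·c).
N = 150² / ((69400 − 150) × 0.058) = 22500 / 4016 ≈ 5.60.

f/5.60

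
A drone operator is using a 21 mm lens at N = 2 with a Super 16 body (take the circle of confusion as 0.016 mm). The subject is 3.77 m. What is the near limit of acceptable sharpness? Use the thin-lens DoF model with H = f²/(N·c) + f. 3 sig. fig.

2.96 m

Hyperfocal distance H = f²/(N·c) + f = 21²/(2 × 0.016) + 21 = 441/0.032 + 21 ≈ 13802.2 mm ≈ 13.80 m.
Near limit Dn = s·(H − f)/(H + s − 2f) = 3770 × (13802.2 − 21) / (13802.2 + 3770 − 2 × 21) = 3770 × 13781.2 / 17530.2 ≈ 2963.8 mm ≈ 2.96 m.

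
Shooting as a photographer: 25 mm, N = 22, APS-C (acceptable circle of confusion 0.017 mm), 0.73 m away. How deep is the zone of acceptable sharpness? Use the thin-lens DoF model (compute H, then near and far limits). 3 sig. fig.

Hyperfocal distance H = f²/(N·c) + f = 25²/(22 × 0.017) + 25 = 625/0.374 + 25 ≈ 1696.1 mm ≈ 1.696 m.
Near limit Dn = s·(H − f)/(H + s − 2f) = 730 × (1696.1 − 25) / (1696.1 + 730 − 2 × 25) = 730 × 1671.1 / 2376.1 ≈ 513.41 mm.
Far limit Df = s·(H − f)/(H − s) = 730 × (1696.1 − 25) / (1696.1 − 730) = 730 × 1671.1 / 966.1 ≈ 1262.70 mm.
Depth of field = Df − Dn = 1262.70 − 513.41 ≈ 749.29 mm ≈ 0.749 m.

0.749 m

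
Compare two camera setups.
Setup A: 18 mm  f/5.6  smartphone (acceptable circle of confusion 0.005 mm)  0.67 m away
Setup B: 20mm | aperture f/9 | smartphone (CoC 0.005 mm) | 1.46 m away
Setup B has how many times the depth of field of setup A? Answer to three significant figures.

Setup A: H = 18²/(5.6×0.005) + 18 ≈ 11589.4 mm; DoF = Df − Dn = 710.006 − 634.262 ≈ 75.744 mm.
Setup B: H = 20²/(9×0.005) + 20 ≈ 8908.9 mm; DoF = Df − Dn = 1742.24 − 1256.45 ≈ 485.79 mm.
Ratio = 485.79 / 75.744 ≈ 6.41.

6.41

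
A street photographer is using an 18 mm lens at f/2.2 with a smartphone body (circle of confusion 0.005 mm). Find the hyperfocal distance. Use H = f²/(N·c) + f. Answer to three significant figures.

29.5 m

Hyperfocal distance H = f²/(N·c) + f = 18²/(2.2 × 0.005) + 18 = 324/0.011 + 18 ≈ 29472.5 mm ≈ 29.5 m.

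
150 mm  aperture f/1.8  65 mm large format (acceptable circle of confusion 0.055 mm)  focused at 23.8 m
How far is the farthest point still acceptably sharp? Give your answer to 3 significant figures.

Hyperfocal distance H = f²/(N·c) + f = 150²/(1.8 × 0.055) + 150 = 22500/0.099 + 150 ≈ 227422.7 mm ≈ 227.4 m.
Far limit Df = s·(H − f)/(H − s) = 23800 × (227422.7 − 150) / (227422.7 − 23800) = 23800 × 227272.7 / 203622.7 ≈ 26564 mm ≈ 26.6 m.

26.6 m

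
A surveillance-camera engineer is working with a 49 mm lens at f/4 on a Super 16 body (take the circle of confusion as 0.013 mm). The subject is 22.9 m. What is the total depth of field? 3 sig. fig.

Hyperfocal distance H = f²/(N·c) + f = 49²/(4 × 0.013) + 49 = 2401/0.052 + 49 ≈ 46222.1 mm ≈ 46.22 m.
Near limit Dn = s·(H − f)/(H + s − 2f) = 22900 × (46222.1 − 49) / (46222.1 + 22900 − 2 × 49) = 22900 × 46173.1 / 69024.1 ≈ 15319 mm.
Far limit Df = s·(H − f)/(H − s) = 22900 × (46222.1 − 49) / (46222.1 − 22900) = 22900 × 46173.1 / 23322.1 ≈ 45337 mm.
Depth of field = Df − Dn = 45337 − 15319 ≈ 30018 mm ≈ 30.0 m.

30.0 m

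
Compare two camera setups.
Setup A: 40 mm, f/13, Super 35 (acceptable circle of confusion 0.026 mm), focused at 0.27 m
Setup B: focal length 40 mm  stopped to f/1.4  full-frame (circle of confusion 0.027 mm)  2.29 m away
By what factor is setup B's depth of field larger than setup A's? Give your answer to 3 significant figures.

Setup A: H = 40²/(13×0.026) + 40 ≈ 4773.7 mm; DoF = Df − Dn = 283.789 − 257.489 ≈ 26.300 mm.
Setup B: H = 40²/(1.4×0.027) + 40 ≈ 42368.0 mm; DoF = Df − Dn = 2418.56 − 2174.42 ≈ 244.14 mm.
Ratio = 244.14 / 26.300 ≈ 9.28.

9.28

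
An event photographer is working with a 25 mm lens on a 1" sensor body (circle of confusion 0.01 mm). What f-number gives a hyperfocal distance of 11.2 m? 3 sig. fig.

f/5.59

Rearrange H = f²/(N·c) + f for N: N = f² / ((H − f)·c).
N = 25² / ((11200 − 25) × 0.01) = 625 / 111.8 ≈ 5.59.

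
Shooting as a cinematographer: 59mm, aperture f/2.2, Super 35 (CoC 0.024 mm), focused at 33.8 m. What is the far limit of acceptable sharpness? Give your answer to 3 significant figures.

69.2 m

Hyperfocal distance H = f²/(N·c) + f = 59²/(2.2 × 0.024) + 59 = 3481/0.0528 + 59 ≈ 65987.0 mm ≈ 65.99 m.
Far limit Df = s·(H − f)/(H − s) = 33800 × (65987.0 − 59) / (65987.0 − 33800) = 33800 × 65928.0 / 32187.0 ≈ 69232 mm ≈ 69.2 m.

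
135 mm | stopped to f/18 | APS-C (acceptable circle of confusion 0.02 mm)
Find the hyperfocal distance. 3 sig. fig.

Hyperfocal distance H = f²/(N·c) + f = 135²/(18 × 0.02) + 135 = 18225/0.36 + 135 ≈ 50760.0 mm ≈ 50.8 m.

50.8 m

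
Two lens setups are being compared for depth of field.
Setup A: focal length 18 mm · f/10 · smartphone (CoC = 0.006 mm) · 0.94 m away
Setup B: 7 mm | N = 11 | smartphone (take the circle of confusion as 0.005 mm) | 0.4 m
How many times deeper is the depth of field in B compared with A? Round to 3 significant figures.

Setup A: H = 18²/(10×0.006) + 18 ≈ 5418.0 mm; DoF = Df − Dn = 1133.54 − 802.91 ≈ 330.63 mm.
Setup B: H = 7²/(11×0.005) + 7 ≈ 897.9 mm; DoF = Df − Dn = 715.72 − 277.56 ≈ 438.16 mm.
Ratio = 438.16 / 330.63 ≈ 1.33.

1.33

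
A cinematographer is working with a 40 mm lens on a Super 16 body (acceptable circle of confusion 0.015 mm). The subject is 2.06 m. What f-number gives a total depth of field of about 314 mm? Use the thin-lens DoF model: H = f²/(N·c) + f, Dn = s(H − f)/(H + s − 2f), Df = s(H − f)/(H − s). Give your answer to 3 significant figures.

f/4

Write h = H − f = f²/(N·c). The thin-lens limits are Dn = s·h/(h + (s−f)) and Df = s·h/(h − (s−f)), so DoF = Df − Dn = 2·s·(s−f)·h / (h² − (s−f)²).
That is a quadratic in h: DoF·h² − 2·s·(s−f)·h − DoF·(s−f)² = 0 ⇒ h = (s−f)·(s + √(s² + DoF²)) / DoF = 2020 × (2060 + √(2060² + 314²)) / 314 = 2020 × (2060 + 2083.79) / 314 ≈ 26658 mm.
Then N = f²/(c·h) = 40² / (0.015 × 26658) = 1600 / 399.86 ≈ 4.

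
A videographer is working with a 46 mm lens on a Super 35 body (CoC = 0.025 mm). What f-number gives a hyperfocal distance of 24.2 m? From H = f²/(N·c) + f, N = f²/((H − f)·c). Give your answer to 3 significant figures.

f/3.50

Rearrange H = f²/(N·c) + f for N: N = f² / ((H − f)·c).
N = 46² / ((24200 − 46) × 0.025) = 2116 / 603.9 ≈ 3.50.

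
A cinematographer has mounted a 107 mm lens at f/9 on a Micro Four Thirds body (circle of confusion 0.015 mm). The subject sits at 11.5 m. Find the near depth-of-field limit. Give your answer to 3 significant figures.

Hyperfocal distance H = f²/(N·c) + f = 107²/(9 × 0.015) + 107 = 11449/0.135 + 107 ≈ 84914.4 mm ≈ 84.91 m.
Near limit Dn = s·(H − f)/(H + s − 2f) = 11500 × (84914.4 − 107) / (84914.4 + 11500 − 2 × 107) = 11500 × 84807.4 / 96200.4 ≈ 10138 mm ≈ 10.1 m.

10.1 m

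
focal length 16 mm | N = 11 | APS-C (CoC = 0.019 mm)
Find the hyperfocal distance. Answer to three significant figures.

1.24 m

Hyperfocal distance H = f²/(N·c) + f = 16²/(11 × 0.019) + 16 = 256/0.209 + 16 ≈ 1240.9 mm ≈ 1.24 m.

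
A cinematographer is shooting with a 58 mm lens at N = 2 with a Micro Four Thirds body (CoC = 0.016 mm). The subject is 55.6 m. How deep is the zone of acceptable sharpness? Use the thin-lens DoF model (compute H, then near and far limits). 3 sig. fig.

Hyperfocal distance H = f²/(N·c) + f = 58²/(2 × 0.016) + 58 = 3364/0.032 + 58 ≈ 105183.0 mm ≈ 105.2 m.
Near limit Dn = s·(H − f)/(H + s − 2f) = 55600 × (105183.0 − 58) / (105183.0 + 55600 − 2 × 58) = 55600 × 105125.0 / 160667.0 ≈ 36379 mm.
Far limit Df = s·(H − f)/(H − s) = 55600 × (105183.0 − 58) / (105183.0 − 55600) = 55600 × 105125.0 / 49583.0 ≈ 117882 mm.
Depth of field = Df − Dn = 117882 − 36379 ≈ 81503 mm ≈ 81.5 m.

81.5 m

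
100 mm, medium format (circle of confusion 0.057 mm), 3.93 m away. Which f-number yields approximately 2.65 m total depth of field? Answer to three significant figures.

Write h = H − f = f²/(N·c). The thin-lens limits are Dn = s·h/(h + (s−f)) and Df = s·h/(h − (s−f)), so DoF = Df − Dn = 2·s·(s−f)·h / (h² − (s−f)²).
That is a quadratic in h: DoF·h² − 2·s·(s−f)·h − DoF·(s−f)² = 0 ⇒ h = (s−f)·(s + √(s² + DoF²)) / DoF = 3830 × (3930 + √(3930² + 2650²)) / 2650 = 3830 × (3930 + 4739.98) / 2650 ≈ 12531 mm.
Then N = f²/(c·h) = 100² / (0.057 × 12531) = 10000 / 714.24 ≈ 14.

f/14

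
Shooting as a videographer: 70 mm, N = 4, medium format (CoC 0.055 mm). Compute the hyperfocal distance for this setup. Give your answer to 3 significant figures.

Hyperfocal distance H = f²/(N·c) + f = 70²/(4 × 0.055) + 70 = 4900/0.22 + 70 ≈ 22342.7 mm ≈ 22.3 m.

22.3 m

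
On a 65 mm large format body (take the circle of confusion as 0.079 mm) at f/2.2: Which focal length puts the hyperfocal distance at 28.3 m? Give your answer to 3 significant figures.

70.0 mm

From H = f²/(N·c) + f, with f ≪ H: f ≈ √(H·N·c) = √(28300 × 2.2 × 0.079) = √4918.5 ≈ 70.13 mm.
Exact: f² + N·c·f − N·c·H = 0 ⇒ f = (−N·c + √((N·c)² + 4·N·c·H))/2 = (−0.1738 + √19674)/2 ≈ 70.045 mm ≈ 70.0 mm.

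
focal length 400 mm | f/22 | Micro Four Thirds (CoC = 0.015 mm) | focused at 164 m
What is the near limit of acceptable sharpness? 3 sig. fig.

123 m

Hyperfocal distance H = f²/(N·c) + f = 400²/(22 × 0.015) + 400 = 160000/0.33 + 400 ≈ 485248.5 mm ≈ 485.2 m.
Near limit Dn = s·(H − f)/(H + s − 2f) = 164000 × (485248.5 − 400) / (485248.5 + 164000 − 2 × 400) = 164000 × 484848.5 / 648448.5 ≈ 122624 mm ≈ 123 m.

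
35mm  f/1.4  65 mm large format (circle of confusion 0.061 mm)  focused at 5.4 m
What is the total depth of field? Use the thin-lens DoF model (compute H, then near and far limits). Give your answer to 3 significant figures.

4.70 m

Hyperfocal distance H = f²/(N·c) + f = 35²/(1.4 × 0.061) + 35 = 1225/0.0854 + 35 ≈ 14379.3 mm ≈ 14.38 m.
Near limit Dn = s·(H − f)/(H + s − 2f) = 5400 × (14379.3 − 35) / (14379.3 + 5400 − 2 × 35) = 5400 × 14344.3 / 19709.3 ≈ 3930.1 mm.
Far limit Df = s·(H − f)/(H − s) = 5400 × (14379.3 − 35) / (14379.3 − 5400) = 5400 × 14344.3 / 8979.3 ≈ 8626.4 mm.
Depth of field = Df − Dn = 8626.4 − 3930.1 ≈ 4696.3 mm ≈ 4.70 m.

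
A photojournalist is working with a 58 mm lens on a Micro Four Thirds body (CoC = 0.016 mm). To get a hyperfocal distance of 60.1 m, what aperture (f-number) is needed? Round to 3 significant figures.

Rearrange H = f²/(N·c) + f for N: N = f² / ((H − f)·c).
N = 58² / ((60100 − 58) × 0.016) = 3364 / 960.7 ≈ 3.50.

f/3.50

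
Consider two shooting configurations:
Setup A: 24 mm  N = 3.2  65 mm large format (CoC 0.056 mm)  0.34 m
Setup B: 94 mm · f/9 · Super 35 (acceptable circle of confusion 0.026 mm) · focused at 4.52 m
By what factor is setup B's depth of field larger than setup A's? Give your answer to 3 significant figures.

15.9

Setup A: H = 24²/(3.2×0.056) + 24 ≈ 3238.3 mm; DoF = Df − Dn = 377.070 − 309.566 ≈ 67.504 mm.
Setup B: H = 94²/(9×0.026) + 94 ≈ 37854.7 mm; DoF = Df − Dn = 5120.1 − 4045.8 ≈ 1074.3 mm.
Ratio = 1074.3 / 67.504 ≈ 15.9.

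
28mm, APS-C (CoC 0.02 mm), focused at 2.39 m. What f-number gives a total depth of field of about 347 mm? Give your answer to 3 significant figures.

f/1.20

Write h = H − f = f²/(N·c). The thin-lens limits are Dn = s·h/(h + (s−f)) and Df = s·h/(h − (s−f)), so DoF = Df − Dn = 2·s·(s−f)·h / (h² − (s−f)²).
That is a quadratic in h: DoF·h² − 2·s·(s−f)·h − DoF·(s−f)² = 0 ⇒ h = (s−f)·(s + √(s² + DoF²)) / DoF = 2362 × (2390 + √(2390² + 347²)) / 347 = 2362 × (2390 + 2415.06) / 347 ≈ 32708 mm.
Then N = f²/(c·h) = 28² / (0.02 × 32708) = 784 / 654.15 ≈ 1.20.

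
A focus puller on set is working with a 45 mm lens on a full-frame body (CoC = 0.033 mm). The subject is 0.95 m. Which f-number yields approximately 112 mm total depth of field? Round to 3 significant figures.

Write h = H − f = f²/(N·c). The thin-lens limits are Dn = s·h/(h + (s−f)) and Df = s·h/(h − (s−f)), so DoF = Df − Dn = 2·s·(s−f)·h / (h² − (s−f)²).
That is a quadratic in h: DoF·h² − 2·s·(s−f)·h − DoF·(s−f)² = 0 ⇒ h = (s−f)·(s + √(s² + DoF²)) / DoF = 905 × (950 + √(950² + 112²)) / 112 = 905 × (950 + 956.579) / 112 ≈ 15406 mm.
Then N = f²/(c·h) = 45² / (0.033 × 15406) = 2025 / 508.39 ≈ 3.98.

f/3.98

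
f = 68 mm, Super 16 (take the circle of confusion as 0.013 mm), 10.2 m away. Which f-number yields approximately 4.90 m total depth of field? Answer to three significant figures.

f/7.99

Write h = H − f = f²/(N·c). The thin-lens limits are Dn = s·h/(h + (s−f)) and Df = s·h/(h − (s−f)), so DoF = Df − Dn = 2·s·(s−f)·h / (h² − (s−f)²).
That is a quadratic in h: DoF·h² − 2·s·(s−f)·h − DoF·(s−f)² = 0 ⇒ h = (s−f)·(s + √(s² + DoF²)) / DoF = 10132 × (10200 + √(10200² + 4900²)) / 4900 = 10132 × (10200 + 11315.9) / 4900 ≈ 44490 mm.
Then N = f²/(c·h) = 68² / (0.013 × 44490) = 4624 / 578.37 ≈ 7.99.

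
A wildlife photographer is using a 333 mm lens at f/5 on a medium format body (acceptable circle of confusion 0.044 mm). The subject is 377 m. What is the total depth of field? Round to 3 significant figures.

1280 m

Hyperfocal distance H = f²/(N·c) + f = 333²/(5 × 0.044) + 333 = 110889/0.22 + 333 ≈ 504373.9 mm ≈ 504.4 m.
Near limit Dn = s·(H − f)/(H + s − 2f) = 377000 × (504373.9 − 333) / (504373.9 + 377000 − 2 × 333) = 377000 × 504040.9 / 880707.9 ≈ 215762 mm.
Far limit Df = s·(H − f)/(H − s) = 377000 × (504373.9 − 333) / (504373.9 − 377000) = 377000 × 504040.9 / 127373.9 ≈ 1491855 mm.
Depth of field = Df − Dn = 1491855 − 215762 ≈ 1276093 mm ≈ 1280 m.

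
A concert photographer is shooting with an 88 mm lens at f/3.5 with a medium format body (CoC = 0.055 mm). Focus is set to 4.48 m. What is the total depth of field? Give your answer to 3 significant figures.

Hyperfocal distance H = f²/(N·c) + f = 88²/(3.5 × 0.055) + 88 = 7744/0.1925 + 88 ≈ 40316.6 mm ≈ 40.32 m.
Near limit Dn = s·(H − f)/(H + s − 2f) = 4480 × (40316.6 − 88) / (40316.6 + 4480 − 2 × 88) = 4480 × 40228.6 / 44620.6 ≈ 4039.03 mm.
Far limit Df = s·(H − f)/(H − s) = 4480 × (40316.6 − 88) / (40316.6 − 4480) = 4480 × 40228.6 / 35836.6 ≈ 5029.05 mm.
Depth of field = Df − Dn = 5029.05 − 4039.03 ≈ 990.02 mm ≈ 0.990 m.

0.990 m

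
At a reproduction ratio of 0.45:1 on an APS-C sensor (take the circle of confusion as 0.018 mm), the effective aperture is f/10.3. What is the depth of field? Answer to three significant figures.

At magnification m, DoF ≈ 2·N_eff·c/m² = 2 × 10.3 × 0.018 / 0.45² = 0.3708 / 0.2025 ≈ 1.83 mm.

1.83 mm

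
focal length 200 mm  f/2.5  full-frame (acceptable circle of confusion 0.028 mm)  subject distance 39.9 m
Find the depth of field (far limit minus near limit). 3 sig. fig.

5.57 m

Hyperfocal distance H = f²/(N·c) + f = 200²/(2.5 × 0.028) + 200 = 40000/0.07 + 200 ≈ 571628.6 mm ≈ 571.6 m.
Near limit Dn = s·(H − f)/(H + s − 2f) = 39900 × (571628.6 − 200) / (571628.6 + 39900 − 2 × 200) = 39900 × 571428.6 / 611128.6 ≈ 37308.0 mm.
Far limit Df = s·(H − f)/(H − s) = 39900 × (571628.6 − 200) / (571628.6 − 39900) = 39900 × 571428.6 / 531728.6 ≈ 42879.0 mm.
Depth of field = Df − Dn = 42879.0 − 37308.0 ≈ 5571.0 mm ≈ 5.57 m.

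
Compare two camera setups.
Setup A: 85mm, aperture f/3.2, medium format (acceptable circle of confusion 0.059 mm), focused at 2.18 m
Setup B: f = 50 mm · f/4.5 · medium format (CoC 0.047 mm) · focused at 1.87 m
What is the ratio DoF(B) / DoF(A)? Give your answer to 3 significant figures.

Setup A: H = 85²/(3.2×0.059) + 85 ≈ 38353.0 mm; DoF = Df − Dn = 2306.26 − 2066.85 ≈ 239.41 mm.
Setup B: H = 50²/(4.5×0.047) + 50 ≈ 11870.3 mm; DoF = Df − Dn = 2210.33 − 1620.49 ≈ 589.84 mm.
Ratio = 589.84 / 239.41 ≈ 2.46.

2.46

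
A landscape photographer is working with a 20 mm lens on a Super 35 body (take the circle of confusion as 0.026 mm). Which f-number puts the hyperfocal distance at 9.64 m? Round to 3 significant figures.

Rearrange H = f²/(N·c) + f for N: N = f² / ((H − f)·c).
N = 20² / ((9640 − 20) × 0.026) = 400 / 250.1 ≈ 1.60.

f/1.60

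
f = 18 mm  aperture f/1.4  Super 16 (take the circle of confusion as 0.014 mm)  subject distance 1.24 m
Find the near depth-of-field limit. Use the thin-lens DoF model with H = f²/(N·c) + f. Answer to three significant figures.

Hyperfocal distance H = f²/(N·c) + f = 18²/(1.4 × 0.014) + 18 = 324/0.0196 + 18 ≈ 16548.6 mm ≈ 16.55 m.
Near limit Dn = s·(H − f)/(H + s − 2f) = 1240 × (16548.6 − 18) / (16548.6 + 1240 − 2 × 18) = 1240 × 16530.6 / 17752.6 ≈ 1154.6 mm ≈ 1.15 m.

1.15 m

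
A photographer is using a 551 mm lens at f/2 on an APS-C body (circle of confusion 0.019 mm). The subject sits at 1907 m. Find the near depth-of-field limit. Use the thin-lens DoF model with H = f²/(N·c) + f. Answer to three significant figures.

Hyperfocal distance H = f²/(N·c) + f = 551²/(2 × 0.019) + 551 = 303601/0.038 + 551 ≈ 7990051.0 mm ≈ 7990 m.
Near limit Dn = s·(H − f)/(H + s − 2f) = 1907000 × (7990051.0 − 551) / (7990051.0 + 1907000 − 2 × 551) = 1907000 × 7989500.0 / 9895949.0 ≈ 1539618 mm ≈ 1540 m.

1540 m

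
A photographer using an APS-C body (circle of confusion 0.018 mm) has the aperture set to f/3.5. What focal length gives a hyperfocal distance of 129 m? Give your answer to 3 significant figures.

90.1 mm

From H = f²/(N·c) + f, with f ≪ H: f ≈ √(H·N·c) = √(129000 × 3.5 × 0.018) = √8127.0 ≈ 90.15 mm.
Exact: f² + N·c·f − N·c·H = 0 ⇒ f = (−N·c + √((N·c)² + 4·N·c·H))/2 = (−0.063 + √32508)/2 ≈ 90.118 mm ≈ 90.1 mm.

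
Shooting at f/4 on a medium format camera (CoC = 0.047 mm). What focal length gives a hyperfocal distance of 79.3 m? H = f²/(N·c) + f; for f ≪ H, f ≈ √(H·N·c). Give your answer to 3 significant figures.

From H = f²/(N·c) + f, with f ≪ H: f ≈ √(H·N·c) = √(79300 × 4 × 0.047) = √14908 ≈ 122.1 mm.
The +f correction barely moves this — solving exactly, f² + N·c·f − N·c·H = 0 ⇒ f = (−N·c + √((N·c)² + 4·N·c·H))/2 = (−0.188 + √59634)/2 ≈ 122.01 mm, so f ≈ 122 mm.

122 mm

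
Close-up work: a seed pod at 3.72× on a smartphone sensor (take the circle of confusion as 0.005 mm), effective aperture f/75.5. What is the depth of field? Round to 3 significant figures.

At magnification m, DoF ≈ 2·N_eff·c/m² = 2 × 75.5 × 0.005 / 3.72² = 0.755 / 13.84 ≈ 0.0546 mm.

0.0546 mm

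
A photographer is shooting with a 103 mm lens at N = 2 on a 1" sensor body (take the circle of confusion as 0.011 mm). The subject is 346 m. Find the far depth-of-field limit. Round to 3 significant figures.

Hyperfocal distance H = f²/(N·c) + f = 103²/(2 × 0.011) + 103 = 10609/0.022 + 103 ≈ 482330.3 mm ≈ 482.3 m.
Far limit Df = s·(H − f)/(H − s) = 346000 × (482330.3 − 103) / (482330.3 − 346000) = 346000 × 482227.3 / 136330.3 ≈ 1223871 mm ≈ 1220 m.

1220 m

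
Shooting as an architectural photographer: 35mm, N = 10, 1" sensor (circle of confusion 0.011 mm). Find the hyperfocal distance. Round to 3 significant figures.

11.2 m

Hyperfocal distance H = f²/(N·c) + f = 35²/(10 × 0.011) + 35 = 1225/0.11 + 35 ≈ 11171.4 mm ≈ 11.2 m.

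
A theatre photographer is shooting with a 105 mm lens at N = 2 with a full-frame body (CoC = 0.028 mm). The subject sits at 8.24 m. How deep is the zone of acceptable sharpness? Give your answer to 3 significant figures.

Hyperfocal distance H = f²/(N·c) + f = 105²/(2 × 0.028) + 105 = 11025/0.056 + 105 ≈ 196980.0 mm ≈ 197.0 m.
Near limit Dn = s·(H − f)/(H + s − 2f) = 8240 × (196980.0 − 105) / (196980.0 + 8240 − 2 × 105) = 8240 × 196875.0 / 205010.0 ≈ 7913.03 mm.
Far limit Df = s·(H − f)/(H − s) = 8240 × (196980.0 − 105) / (196980.0 − 8240) = 8240 × 196875.0 / 188740.0 ≈ 8595.16 mm.
Depth of field = Df − Dn = 8595.16 − 7913.03 ≈ 682.13 mm ≈ 0.682 m.

0.682 m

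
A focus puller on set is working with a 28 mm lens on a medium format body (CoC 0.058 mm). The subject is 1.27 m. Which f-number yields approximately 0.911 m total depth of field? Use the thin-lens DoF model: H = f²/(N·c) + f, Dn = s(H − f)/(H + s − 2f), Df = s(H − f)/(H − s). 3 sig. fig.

Write h = H − f = f²/(N·c). The thin-lens limits are Dn = s·h/(h + (s−f)) and Df = s·h/(h − (s−f)), so DoF = Df − Dn = 2·s·(s−f)·h / (h² − (s−f)²).
That is a quadratic in h: DoF·h² − 2·s·(s−f)·h − DoF·(s−f)² = 0 ⇒ h = (s−f)·(s + √(s² + DoF²)) / DoF = 1242 × (1270 + √(1270² + 911²)) / 911 = 1242 × (1270 + 1562.95) / 911 ≈ 3862.3 mm.
Then N = f²/(c·h) = 28² / (0.058 × 3862.3) = 784 / 224.01 ≈ 3.50.

f/3.50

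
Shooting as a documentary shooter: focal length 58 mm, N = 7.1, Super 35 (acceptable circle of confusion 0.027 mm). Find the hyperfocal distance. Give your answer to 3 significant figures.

17.6 m

Hyperfocal distance H = f²/(N·c) + f = 58²/(7.1 × 0.027) + 58 = 3364/0.1917 + 58 ≈ 17606.3 mm ≈ 17.6 m.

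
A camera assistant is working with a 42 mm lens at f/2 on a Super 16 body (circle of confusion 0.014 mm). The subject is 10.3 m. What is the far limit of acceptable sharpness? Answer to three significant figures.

12.3 m

Hyperfocal distance H = f²/(N·c) + f = 42²/(2 × 0.014) + 42 = 1764/0.028 + 42 ≈ 63042.0 mm ≈ 63.04 m.
Far limit Df = s·(H − f)/(H − s) = 10300 × (63042.0 − 42) / (63042.0 − 10300) = 10300 × 63000.0 / 52742.0 ≈ 12303 mm ≈ 12.3 m.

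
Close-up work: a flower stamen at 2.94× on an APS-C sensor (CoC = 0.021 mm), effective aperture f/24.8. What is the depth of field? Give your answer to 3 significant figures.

At magnification m, DoF ≈ 2·N_eff·c/m² = 2 × 24.8 × 0.021 / 2.94² = 1.042 / 8.644 ≈ 0.121 mm.

0.121 mm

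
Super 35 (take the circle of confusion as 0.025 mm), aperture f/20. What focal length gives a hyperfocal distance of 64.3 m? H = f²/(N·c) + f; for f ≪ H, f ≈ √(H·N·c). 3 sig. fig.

From H = f²/(N·c) + f, with f ≪ H: f ≈ √(H·N·c) = √(64300 × 20 × 0.025) = √32150 ≈ 179.3 mm.
The +f correction barely moves this — solving exactly, f² + N·c·f − N·c·H = 0 ⇒ f = (−N·c + √((N·c)² + 4·N·c·H))/2 = (−0.5 + √128600)/2 ≈ 179.05 mm, so f ≈ 179 mm.

179 mm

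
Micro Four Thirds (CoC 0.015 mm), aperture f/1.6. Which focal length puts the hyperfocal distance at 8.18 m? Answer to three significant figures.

From H = f²/(N·c) + f, with f ≪ H: f ≈ √(H·N·c) = √(8180 × 1.6 × 0.015) = √196.32 ≈ 14.01 mm.
The +f correction barely moves this — solving exactly, f² + N·c·f − N·c·H = 0 ⇒ f = (−N·c + √((N·c)² + 4·N·c·H))/2 = (−0.024 + √785.28)/2 ≈ 13.999 mm, so f ≈ 14.0 mm.

14.0 mm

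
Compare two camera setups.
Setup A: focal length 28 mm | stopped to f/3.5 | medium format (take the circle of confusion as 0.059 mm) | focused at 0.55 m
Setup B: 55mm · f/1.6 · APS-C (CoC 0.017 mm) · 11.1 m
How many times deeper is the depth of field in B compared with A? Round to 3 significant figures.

14.4

Setup A: H = 28²/(3.5×0.059) + 28 ≈ 3824.6 mm; DoF = Df − Dn = 637.67 − 483.52 ≈ 154.15 mm.
Setup B: H = 55²/(1.6×0.017) + 55 ≈ 111268.2 mm; DoF = Df − Dn = 12323.9 − 10097.2 ≈ 2226.7 mm.
Ratio = 2226.7 / 154.15 ≈ 14.4.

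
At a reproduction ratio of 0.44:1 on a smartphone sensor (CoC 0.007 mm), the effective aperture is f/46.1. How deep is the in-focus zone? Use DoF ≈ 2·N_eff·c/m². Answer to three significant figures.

At magnification m, DoF ≈ 2·N_eff·c/m² = 2 × 46.1 × 0.007 / 0.44² = 0.6454 / 0.1936 ≈ 3.33 mm.

3.33 mm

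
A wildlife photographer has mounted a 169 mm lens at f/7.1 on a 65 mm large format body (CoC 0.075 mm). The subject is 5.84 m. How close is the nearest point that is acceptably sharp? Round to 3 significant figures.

Hyperfocal distance H = f²/(N·c) + f = 169²/(7.1 × 0.075) + 169 = 28561/0.5325 + 169 ≈ 53804.7 mm ≈ 53.80 m.
Near limit Dn = s·(H − f)/(H + s − 2f) = 5840 × (53804.7 − 169) / (53804.7 + 5840 − 2 × 169) = 5840 × 53635.7 / 59306.7 ≈ 5281.6 mm ≈ 5.28 m.

5.28 m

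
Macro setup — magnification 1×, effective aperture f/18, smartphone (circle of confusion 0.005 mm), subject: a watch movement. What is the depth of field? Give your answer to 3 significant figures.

At magnification m, DoF ≈ 2·N_eff·c/m² = 2 × 18 × 0.005 / 1² = 0.18 / 1 ≈ 0.18 mm.

0.180 mm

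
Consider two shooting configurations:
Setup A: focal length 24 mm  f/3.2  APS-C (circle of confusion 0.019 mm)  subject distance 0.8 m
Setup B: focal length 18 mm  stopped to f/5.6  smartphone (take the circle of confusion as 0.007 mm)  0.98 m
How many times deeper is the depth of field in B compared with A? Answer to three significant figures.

Setup A: H = 24²/(3.2×0.019) + 24 ≈ 9497.7 mm; DoF = Df − Dn = 871.38 − 739.43 ≈ 131.95 mm.
Setup B: H = 18²/(5.6×0.007) + 18 ≈ 8283.3 mm; DoF = Df − Dn = 1109.09 − 877.83 ≈ 231.26 mm.
Ratio = 231.26 / 131.95 ≈ 1.75.

1.75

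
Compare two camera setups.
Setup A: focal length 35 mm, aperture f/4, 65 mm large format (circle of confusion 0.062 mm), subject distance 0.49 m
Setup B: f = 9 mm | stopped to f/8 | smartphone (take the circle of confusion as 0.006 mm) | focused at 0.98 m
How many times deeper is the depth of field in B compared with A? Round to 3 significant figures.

Setup A: H = 35²/(4×0.062) + 35 ≈ 4974.5 mm; DoF = Df − Dn = 539.716 − 448.671 ≈ 91.045 mm.
Setup B: H = 9²/(8×0.006) + 9 ≈ 1696.5 mm; DoF = Df − Dn = 2308.1 − 622.1 ≈ 1686.0 mm.
Ratio = 1686.0 / 91.045 ≈ 18.5.

18.5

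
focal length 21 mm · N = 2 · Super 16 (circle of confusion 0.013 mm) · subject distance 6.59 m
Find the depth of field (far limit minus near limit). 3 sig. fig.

Hyperfocal distance H = f²/(N·c) + f = 21²/(2 × 0.013) + 21 = 441/0.026 + 21 ≈ 16982.5 mm ≈ 16.98 m.
Near limit Dn = s·(H − f)/(H + s − 2f) = 6590 × (16982.5 − 21) / (16982.5 + 6590 − 2 × 21) = 6590 × 16961.5 / 23530.5 ≈ 4750.3 mm.
Far limit Df = s·(H − f)/(H − s) = 6590 × (16982.5 − 21) / (16982.5 − 6590) = 6590 × 16961.5 / 10392.5 ≈ 10755.5 mm.
Depth of field = Df − Dn = 10755.5 − 4750.3 ≈ 6005.2 mm ≈ 6.01 m.

6.01 m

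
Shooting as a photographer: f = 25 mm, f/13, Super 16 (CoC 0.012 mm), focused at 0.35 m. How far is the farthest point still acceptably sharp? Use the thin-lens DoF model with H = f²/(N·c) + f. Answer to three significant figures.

381 mm

Hyperfocal distance H = f²/(N·c) + f = 25²/(13 × 0.012) + 25 = 625/0.156 + 25 ≈ 4031.4 mm ≈ 4.031 m.
Far limit Df = s·(H − f)/(H − s) = 350 × (4031.4 − 25) / (4031.4 − 350) = 350 × 4006.4 / 3681.4 ≈ 380.90 mm.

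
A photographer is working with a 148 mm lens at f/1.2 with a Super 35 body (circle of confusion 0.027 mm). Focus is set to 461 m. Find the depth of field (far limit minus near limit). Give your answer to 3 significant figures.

Hyperfocal distance H = f²/(N·c) + f = 148²/(1.2 × 0.027) + 148 = 21904/0.0324 + 148 ≈ 676197.4 mm ≈ 676.2 m.
Near limit Dn = s·(H − f)/(H + s − 2f) = 461000 × (676197.4 − 148) / (676197.4 + 461000 − 2 × 148) = 461000 × 676049.4 / 1136901.4 ≈ 274130 mm.
Far limit Df = s·(H − f)/(H − s) = 461000 × (676197.4 − 148) / (676197.4 − 461000) = 461000 × 676049.4 / 215197.4 ≈ 1448246 mm.
Depth of field = Df − Dn = 1448246 − 274130 ≈ 1174116 mm ≈ 1170 m.

1170 m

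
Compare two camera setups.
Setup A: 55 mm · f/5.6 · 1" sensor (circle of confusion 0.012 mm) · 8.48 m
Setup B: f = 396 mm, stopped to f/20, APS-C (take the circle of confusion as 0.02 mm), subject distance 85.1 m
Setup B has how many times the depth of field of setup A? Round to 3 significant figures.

Setup A: H = 55²/(5.6×0.012) + 55 ≈ 45069.9 mm; DoF = Df − Dn = 10432.6 − 7143.1 ≈ 3289.5 mm.
Setup B: H = 396²/(20×0.02) + 396 ≈ 392436.0 mm; DoF = Df − Dn = 108554 − 69980 ≈ 38574 mm.
Ratio = 38574 / 3289.5 ≈ 11.7.

11.7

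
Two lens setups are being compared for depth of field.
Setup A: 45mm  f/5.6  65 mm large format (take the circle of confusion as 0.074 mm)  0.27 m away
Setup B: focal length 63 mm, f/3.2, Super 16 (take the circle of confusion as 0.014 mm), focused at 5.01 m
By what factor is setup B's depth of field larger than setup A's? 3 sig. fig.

Setup A: H = 45²/(5.6×0.074) + 45 ≈ 4931.6 mm; DoF = Df − Dn = 283.032 − 258.115 ≈ 24.917 mm.
Setup B: H = 63²/(3.2×0.014) + 63 ≈ 88656.7 mm; DoF = Df − Dn = 5306.30 − 4745.04 ≈ 561.26 mm.
Ratio = 561.26 / 24.917 ≈ 22.5.

22.5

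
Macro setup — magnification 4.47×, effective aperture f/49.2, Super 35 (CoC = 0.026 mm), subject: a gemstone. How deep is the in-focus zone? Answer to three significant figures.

0.128 mm

At magnification m, DoF ≈ 2·N_eff·c/m² = 2 × 49.2 × 0.026 / 4.47² = 2.558 / 19.98 ≈ 0.128 mm.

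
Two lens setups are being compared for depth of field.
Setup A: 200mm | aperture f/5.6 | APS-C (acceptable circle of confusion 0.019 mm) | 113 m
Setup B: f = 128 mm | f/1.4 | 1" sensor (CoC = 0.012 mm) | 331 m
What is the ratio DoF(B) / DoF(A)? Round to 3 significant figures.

3.41

Setup A: H = 200²/(5.6×0.019) + 200 ≈ 376139.8 mm; DoF = Df − Dn = 161440 − 86920 ≈ 74520 mm.
Setup B: H = 128²/(1.4×0.012) + 128 ≈ 975366.1 mm; DoF = Df − Dn = 500963 − 247149 ≈ 253814 mm.
Ratio = 253814 / 74520 ≈ 3.41.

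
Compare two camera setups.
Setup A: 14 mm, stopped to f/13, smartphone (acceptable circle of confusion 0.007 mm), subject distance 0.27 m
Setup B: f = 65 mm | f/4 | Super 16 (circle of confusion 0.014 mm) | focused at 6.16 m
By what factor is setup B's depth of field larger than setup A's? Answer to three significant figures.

Setup A: H = 14²/(13×0.007) + 14 ≈ 2167.8 mm; DoF = Df − Dn = 306.420 − 241.318 ≈ 65.102 mm.
Setup B: H = 65²/(4×0.014) + 65 ≈ 75511.4 mm; DoF = Df − Dn = 6701.4 − 5699.6 ≈ 1001.8 mm.
Ratio = 1001.8 / 65.102 ≈ 15.4.

15.4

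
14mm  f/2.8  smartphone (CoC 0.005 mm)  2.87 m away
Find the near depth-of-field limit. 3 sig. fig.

Hyperfocal distance H = f²/(N·c) + f = 14²/(2.8 × 0.005) + 14 = 196/0.014 + 14 ≈ 14014.0 mm ≈ 14.01 m.
Near limit Dn = s·(H − f)/(H + s − 2f) = 2870 × (14014.0 − 14) / (14014.0 + 2870 − 2 × 14) = 2870 × 14000.0 / 16856.0 ≈ 2383.7 mm ≈ 2.38 m.

2.38 m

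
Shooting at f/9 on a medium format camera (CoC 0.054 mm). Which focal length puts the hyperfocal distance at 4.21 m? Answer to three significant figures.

45.0 mm

From H = f²/(N·c) + f, with f ≪ H: f ≈ √(H·N·c) = √(4210 × 9 × 0.054) = √2046.1 ≈ 45.23 mm.
Exact: f² + N·c·f − N·c·H = 0 ⇒ f = (−N·c + √((N·c)² + 4·N·c·H))/2 = (−0.486 + √8184.5)/2 ≈ 44.991 mm ≈ 45.0 mm.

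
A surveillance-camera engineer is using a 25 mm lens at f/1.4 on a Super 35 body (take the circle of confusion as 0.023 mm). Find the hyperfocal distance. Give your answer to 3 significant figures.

19.4 m

Hyperfocal distance H = f²/(N·c) + f = 25²/(1.4 × 0.023) + 25 = 625/0.0322 + 25 ≈ 19434.9 mm ≈ 19.4 m.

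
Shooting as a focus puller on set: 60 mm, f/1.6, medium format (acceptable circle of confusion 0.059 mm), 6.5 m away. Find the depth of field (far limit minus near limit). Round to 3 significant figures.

Hyperfocal distance H = f²/(N·c) + f = 60²/(1.6 × 0.059) + 60 = 3600/0.0944 + 60 ≈ 38195.6 mm ≈ 38.20 m.
Near limit Dn = s·(H − f)/(H + s − 2f) = 6500 × (38195.6 − 60) / (38195.6 + 6500 − 2 × 60) = 6500 × 38135.6 / 44575.6 ≈ 5560.9 mm.
Far limit Df = s·(H − f)/(H − s) = 6500 × (38195.6 − 60) / (38195.6 − 6500) = 6500 × 38135.6 / 31695.6 ≈ 7820.7 mm.
Depth of field = Df − Dn = 7820.7 − 5560.9 ≈ 2259.8 mm ≈ 2.26 m.

2.26 m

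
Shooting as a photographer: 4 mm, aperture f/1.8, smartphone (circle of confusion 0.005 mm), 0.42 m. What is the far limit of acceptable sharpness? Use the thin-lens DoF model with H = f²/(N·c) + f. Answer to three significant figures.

Hyperfocal distance H = f²/(N·c) + f = 4²/(1.8 × 0.005) + 4 = 16/0.009 + 4 ≈ 1781.8 mm ≈ 1.782 m.
Far limit Df = s·(H − f)/(H − s) = 420 × (1781.8 − 4) / (1781.8 − 420) = 420 × 1777.8 / 1361.8 ≈ 548.30 mm ≈ 0.548 m.

0.548 m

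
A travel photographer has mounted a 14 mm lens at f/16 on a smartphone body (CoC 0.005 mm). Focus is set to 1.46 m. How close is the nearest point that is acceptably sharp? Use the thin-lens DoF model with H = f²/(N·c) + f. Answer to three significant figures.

0.918 m

Hyperfocal distance H = f²/(N·c) + f = 14²/(16 × 0.005) + 14 = 196/0.08 + 14 ≈ 2464.0 mm ≈ 2.464 m.
Near limit Dn = s·(H − f)/(H + s − 2f) = 1460 × (2464.0 − 14) / (2464.0 + 1460 − 2 × 14) = 1460 × 2450.0 / 3896.0 ≈ 918.12 mm ≈ 0.918 m.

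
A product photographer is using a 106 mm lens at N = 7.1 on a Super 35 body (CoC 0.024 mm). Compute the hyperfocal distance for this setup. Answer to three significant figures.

Hyperfocal distance H = f²/(N·c) + f = 106²/(7.1 × 0.024) + 106 = 11236/0.1704 + 106 ≈ 66045.0 mm ≈ 66.0 m.

66.0 m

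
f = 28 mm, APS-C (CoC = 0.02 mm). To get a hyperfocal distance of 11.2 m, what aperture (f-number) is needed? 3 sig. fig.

f/3.51

Rearrange H = f²/(N·c) + f for N: N = f² / ((H − f)·c).
N = 28² / ((11200 − 28) × 0.02) = 784 / 223.4 ≈ 3.51.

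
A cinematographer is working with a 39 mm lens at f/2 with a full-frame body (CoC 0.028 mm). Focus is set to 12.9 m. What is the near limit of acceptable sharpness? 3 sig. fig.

Hyperfocal distance H = f²/(N·c) + f = 39²/(2 × 0.028) + 39 = 1521/0.056 + 39 ≈ 27199.7 mm ≈ 27.20 m.
Near limit Dn = s·(H − f)/(H + s − 2f) = 12900 × (27199.7 − 39) / (27199.7 + 12900 − 2 × 39) = 12900 × 27160.7 / 40021.7 ≈ 8754.6 mm ≈ 8.75 m.

8.75 m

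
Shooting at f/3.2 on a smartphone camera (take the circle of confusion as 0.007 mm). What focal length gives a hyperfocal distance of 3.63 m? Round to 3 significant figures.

9.01 mm

From H = f²/(N·c) + f, with f ≪ H: f ≈ √(H·N·c) = √(3630 × 3.2 × 0.007) = √81.312 ≈ 9.017 mm.
Exact: f² + N·c·f − N·c·H = 0 ⇒ f = (−N·c + √((N·c)² + 4·N·c·H))/2 = (−0.0224 + √325.25)/2 ≈ 9.0061 mm ≈ 9.01 mm.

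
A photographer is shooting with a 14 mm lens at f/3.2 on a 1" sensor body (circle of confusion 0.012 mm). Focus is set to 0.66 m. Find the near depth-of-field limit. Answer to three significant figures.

Hyperfocal distance H = f²/(N·c) + f = 14²/(3.2 × 0.012) + 14 = 196/0.0384 + 14 ≈ 5118.2 mm ≈ 5.118 m.
Near limit Dn = s·(H − f)/(H + s − 2f) = 660 × (5118.2 − 14) / (5118.2 + 660 − 2 × 14) = 660 × 5104.2 / 5750.2 ≈ 585.85 mm ≈ 0.586 m.

0.586 m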